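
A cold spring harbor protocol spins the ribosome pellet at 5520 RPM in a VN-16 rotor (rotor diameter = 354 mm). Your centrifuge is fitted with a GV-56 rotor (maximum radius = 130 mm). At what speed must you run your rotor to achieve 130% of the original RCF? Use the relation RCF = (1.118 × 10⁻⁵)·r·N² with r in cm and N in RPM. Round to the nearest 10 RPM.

Original rotor: r = 354 mm / 2 = 177 mm = 17.7 cm
RCF = 1.118 × 10⁻⁵ × r × N²
RCF_original = 1.118 × 10⁻⁵ × 17.7 × (5520)² = 1.118 × 10⁻⁵ × 17.7 × 30,470,400 ≈ 6,029.7 × g
Target RCF = 1.3 × 6,029.7 ≈ 7,838.6 × g
Your rotor: r = 130 mm = 13.0 cm
7,838.6 = 1.118 × 10⁻⁵ × 13 × N²
N² = 7,838.6 / (14.534 × 10⁻⁵) = 53,932,847
N ≈ √53,932,847 ≈ 7,343.9

≈ 7340 RPM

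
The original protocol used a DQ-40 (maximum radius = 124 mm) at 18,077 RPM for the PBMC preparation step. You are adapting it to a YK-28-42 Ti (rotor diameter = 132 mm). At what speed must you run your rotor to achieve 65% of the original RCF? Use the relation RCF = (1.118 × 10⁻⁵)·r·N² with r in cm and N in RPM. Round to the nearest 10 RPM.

≈ 19980 RPM

Original rotor: r = 124 mm = 12.4 cm
RCF_original = 1.118 × 10⁻⁵ × 12.4 × (18077)² = 1.118 × 10⁻⁵ × 12.4 × 326,777,929 ≈ 45,301.9 × g
Target RCF = 0.65 × 45,301.9 ≈ 29,446.2 × g
Your rotor: r = 132 mm / 2 = 66 mm = 6.6 cm
29,446.2 = 1.118 × 10⁻⁵ × 6.6 × N²
N² = 29,446.2 / (7.3788 × 10⁻⁵) = 399,064,889
N ≈ √399,064,889 ≈ 19,976.6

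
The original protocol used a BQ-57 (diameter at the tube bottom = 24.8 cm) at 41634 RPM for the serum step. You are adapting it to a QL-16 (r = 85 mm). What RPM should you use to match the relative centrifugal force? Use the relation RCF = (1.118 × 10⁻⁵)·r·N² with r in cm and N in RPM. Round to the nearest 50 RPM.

50300 RPM

Original rotor: r = 24.8 / 2 = 12.4 cm
RCF = 1.118 × 10⁻⁵ × r × N²
RCF_original = 1.118 × 10⁻⁵ × 12.4 × (41634)² = 1.118 × 10⁻⁵ × 12.4 × 1,733,389,956 ≈ 240,303.3 × g
Your rotor: r = 85 mm = 8.5 cm
240,303.3 = 1.118 × 10⁻⁵ × 8.5 × N²
N² = 240,303.3 / (9.503 × 10⁻⁵) = 2,528,709,881
N ≈ √2,528,709,881 ≈ 50,286.3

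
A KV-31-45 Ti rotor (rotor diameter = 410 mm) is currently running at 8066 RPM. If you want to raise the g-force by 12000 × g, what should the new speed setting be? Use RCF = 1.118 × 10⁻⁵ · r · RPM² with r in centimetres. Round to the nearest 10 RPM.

10840 RPM

r = 410 mm / 2 = 205 mm = 20.5 cm
Current RCF = 1.118 × 10⁻⁵ × 20.5 × (8066)² = 1.118 × 10⁻⁵ × 20.5 × 65,060,356 ≈ 14,911.2 × g
Target RCF = 14,911.2 + 12,000 = 26,911.2 × g
N² = 26,911.2 / (22.919 × 10⁻⁵) = 117,418,736
N ≈ √117,418,736 ≈ 10,836.0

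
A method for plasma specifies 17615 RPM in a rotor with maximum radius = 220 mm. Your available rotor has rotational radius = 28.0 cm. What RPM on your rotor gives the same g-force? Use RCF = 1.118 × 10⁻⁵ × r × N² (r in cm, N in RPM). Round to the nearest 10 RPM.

Original rotor: r = 220 mm = 22.0 cm
RCF = 1.118 × 10⁻⁵ × r × N²
RCF_original = 1.118 × 10⁻⁵ × 22 × (17615)² = 1.118 × 10⁻⁵ × 22 × 310,288,225 ≈ 76,318.5 × g
76,318.5 = 1.118 × 10⁻⁵ × 28 × N²
N² = 76,318.5 / (31.304 × 10⁻⁵) = 243,797,917
N ≈ √243,797,917 ≈ 15,614.0

≈ 15610 RPM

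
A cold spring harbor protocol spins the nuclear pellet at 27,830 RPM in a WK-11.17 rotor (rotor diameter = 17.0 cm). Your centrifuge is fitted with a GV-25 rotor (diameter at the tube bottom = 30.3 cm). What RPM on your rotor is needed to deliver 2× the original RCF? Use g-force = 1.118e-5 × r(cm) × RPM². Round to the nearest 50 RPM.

29500 RPM

Original rotor: r = 17.0 / 2 = 8.5 cm
RCF = 1.118 × 10⁻⁵ × r × N²
RCF_original = 1.118 × 10⁻⁵ × 8.5 × (27830)² = 1.118 × 10⁻⁵ × 8.5 × 774,508,900 ≈ 73,601.6 × g
Target RCF = 2 × 73,601.6 ≈ 147,203.2 × g
Your rotor: r = 30.3 / 2 = 15.15 cm
147,203.2 = 1.118 × 10⁻⁵ × 15.15 × N²
N² = 147,203.2 / (16.9377 × 10⁻⁵) = 869,086,121
N ≈ √869,086,121 ≈ 29,480.3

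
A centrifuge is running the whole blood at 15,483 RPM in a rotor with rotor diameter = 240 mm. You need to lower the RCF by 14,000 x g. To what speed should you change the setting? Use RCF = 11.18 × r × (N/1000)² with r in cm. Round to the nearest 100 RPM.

r = 240 mm / 2 = 120 mm = 12 cm
Current RCF = 11.18 × 12 × (15.483)² = 11.18 × 12 × 239.723289 ≈ 32,161.3 × g
Target RCF = 32,161.3 − 14,000 = 18,161.3 × g
(N/1000)² = 18,161.3 / 134.16 = 135.3705
N = 1000 × √135.3705 ≈ 11,634.9

11600 RPM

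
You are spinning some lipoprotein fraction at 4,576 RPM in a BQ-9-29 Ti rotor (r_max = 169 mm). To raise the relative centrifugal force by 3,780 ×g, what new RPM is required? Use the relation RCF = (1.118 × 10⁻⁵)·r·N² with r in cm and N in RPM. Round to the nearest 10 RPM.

≈ 6400 RPM

r = 169 mm = 16.9 cm
Current RCF = 1.118 × 10⁻⁵ × 16.9 × (4576)² = 1.118 × 10⁻⁵ × 16.9 × 20,939,776 ≈ 3,956.4 × g
Target RCF = 3,956.4 + 3,780 = 7,736.4 × g
N² = 7,736.4 / (18.8942 × 10⁻⁵) = 40,945,899
N ≈ √40,945,899 ≈ 6,398.9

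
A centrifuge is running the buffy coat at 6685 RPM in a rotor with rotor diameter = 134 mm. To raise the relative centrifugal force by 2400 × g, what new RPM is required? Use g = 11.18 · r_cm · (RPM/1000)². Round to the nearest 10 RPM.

≈ 8760 RPM

r = 134 mm / 2 = 67 mm = 6.7 cm
Current RCF = 11.18 × 6.7 × (6.685)² = 11.18 × 6.7 × 44.689225 ≈ 3,347.5 × g
Target RCF = 3,347.5 + 2,400 = 5,747.5 × g
(N/1000)² = 5,747.5 / 74.906 = 76.7295
N = 1000 × √76.7295 ≈ 8,759.5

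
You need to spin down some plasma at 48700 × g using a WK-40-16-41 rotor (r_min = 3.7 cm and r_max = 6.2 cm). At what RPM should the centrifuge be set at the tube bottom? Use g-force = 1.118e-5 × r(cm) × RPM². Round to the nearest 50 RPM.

N ≈ 26500 RPM

Use r_max = 6.2 cm.
48,700 = 1.118 × 10⁻⁵ × 6.2 × N²
N² = 48,700 / (6.9316 × 10⁻⁵) = 702,579,491
N ≈ √702,579,491 ≈ 26,506.2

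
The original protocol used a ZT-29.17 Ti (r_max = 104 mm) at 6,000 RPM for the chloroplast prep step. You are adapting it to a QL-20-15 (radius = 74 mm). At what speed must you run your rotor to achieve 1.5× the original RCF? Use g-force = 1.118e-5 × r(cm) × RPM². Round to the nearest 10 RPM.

Original rotor: r = 104 mm = 10.4 cm
RCF_original = 1.118 × 10⁻⁵ × 10.4 × (6000)² = 1.118 × 10⁻⁵ × 10.4 × 36,000,000 ≈ 4,185.8 × g
Target RCF = 1.5 × 4,185.8 ≈ 6,278.7 × g
Your rotor: r = 74 mm = 7.4 cm
6,278.7 = 1.118 × 10⁻⁵ × 7.4 × N²
N² = 6,278.7 / (8.2732 × 10⁻⁵) = 75,892,037
N ≈ √75,892,037 ≈ 8,711.6

≈ 8710 RPM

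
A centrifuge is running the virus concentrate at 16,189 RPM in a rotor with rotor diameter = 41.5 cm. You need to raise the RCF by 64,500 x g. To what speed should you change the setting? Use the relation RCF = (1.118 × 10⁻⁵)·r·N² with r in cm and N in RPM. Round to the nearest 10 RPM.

23240 RPM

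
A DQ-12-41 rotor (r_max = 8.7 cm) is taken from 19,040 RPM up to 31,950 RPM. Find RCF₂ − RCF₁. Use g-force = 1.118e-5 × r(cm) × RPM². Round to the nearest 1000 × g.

RCF₁ = 1.118 × 10⁻⁵ × 8.7 × (19040)² = 1.118 × 10⁻⁵ × 8.7 × 362,521,600 ≈ 35,261 × g
RCF₂ = 1.118 × 10⁻⁵ × 8.7 × (31950)² = 1.118 × 10⁻⁵ × 8.7 × 1,020,802,500 ≈ 99,289.4 × g
Increase = 99,289.4 − 35,261 = 64,028.4

64000 × g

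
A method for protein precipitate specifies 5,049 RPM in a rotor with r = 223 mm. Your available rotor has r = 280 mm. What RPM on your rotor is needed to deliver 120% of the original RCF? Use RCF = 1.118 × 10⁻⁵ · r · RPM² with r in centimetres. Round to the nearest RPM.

≈ 4936 RPM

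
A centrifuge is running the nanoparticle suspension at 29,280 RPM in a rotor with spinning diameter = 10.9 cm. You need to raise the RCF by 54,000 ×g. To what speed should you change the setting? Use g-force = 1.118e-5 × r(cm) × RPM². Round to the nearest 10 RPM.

≈ 41760 RPM

r = 10.9 / 2 = 5.45 cm
Current RCF = 1.118 × 10⁻⁵ × 5.45 × (29280)² = 1.118 × 10⁻⁵ × 5.45 × 857,318,400 ≈ 52,237.3 × g
Target RCF = 52,237.3 + 54,000 = 106,237.3 × g
N² = 106,237.3 / (6.0931 × 10⁻⁵) = 1,743,567,314
N ≈ √1,743,567,314 ≈ 41,756.0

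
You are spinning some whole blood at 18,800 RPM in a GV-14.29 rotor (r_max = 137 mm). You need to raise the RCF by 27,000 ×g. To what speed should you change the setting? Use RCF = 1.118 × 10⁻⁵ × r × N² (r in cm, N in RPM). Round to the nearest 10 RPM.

23020 RPM

r = 137 mm = 13.7 cm
Current RCF = 1.118 × 10⁻⁵ × 13.7 × (18800)² = 1.118 × 10⁻⁵ × 13.7 × 353,440,000 ≈ 54,135 × g
Target RCF = 54,135 + 27,000 = 81,135 × g
N² = 81,135 / (15.3166 × 10⁻⁵) = 529,719,389
N ≈ √529,719,389 ≈ 23,015.6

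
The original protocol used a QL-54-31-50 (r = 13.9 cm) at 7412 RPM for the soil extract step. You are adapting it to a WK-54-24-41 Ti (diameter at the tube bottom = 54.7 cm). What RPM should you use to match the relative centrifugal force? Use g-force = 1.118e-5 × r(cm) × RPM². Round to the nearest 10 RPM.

RCF_original = 1.118 × 10⁻⁵ × 13.9 × (7412)² = 1.118 × 10⁻⁵ × 13.9 × 54,937,744 ≈ 8,537.4 × g
Your rotor: r = 54.7 / 2 = 27.35 cm
8,537.4 = 1.118 × 10⁻⁵ × 27.35 × N²
N² = 8,537.4 / (30.5773 × 10⁻⁵) = 27,920,712
N ≈ √27,920,712 ≈ 5,284.0

5280 RPM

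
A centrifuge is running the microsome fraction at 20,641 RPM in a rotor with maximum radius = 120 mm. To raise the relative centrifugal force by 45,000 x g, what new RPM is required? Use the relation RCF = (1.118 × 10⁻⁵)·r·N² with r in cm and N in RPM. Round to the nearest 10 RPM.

≈ 27590 RPM

r = 120 mm = 12.0 cm
Current RCF = 1.118 × 10⁻⁵ × 12 × (20641)² = 1.118 × 10⁻⁵ × 12 × 426,050,881 ≈ 57,159 × g
Target RCF = 57,159 + 45,000 = 102,159 × g
N² = 102,159 / (13.416 × 10⁻⁵) = 761,471,377
N ≈ √761,471,377 ≈ 27,594.8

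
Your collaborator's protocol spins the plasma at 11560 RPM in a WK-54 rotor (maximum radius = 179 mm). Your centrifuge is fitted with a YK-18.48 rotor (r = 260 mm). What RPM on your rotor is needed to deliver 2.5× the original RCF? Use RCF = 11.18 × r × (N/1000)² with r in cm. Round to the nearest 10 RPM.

≈ 15170 RPM

Original rotor: r = 179 mm = 17.9 cm
RCF = 11.18 × r × (N/1000)²
RCF_original = 11.18 × 17.9 × (11.56)² = 11.18 × 17.9 × 133.6336 ≈ 26,743 × g
Target RCF = 2.5 × 26,743 ≈ 66,857.5 × g
Your rotor: r = 260 mm = 26.0 cm
66,857.5 = 11.18 × 26 × (N/1000)²
(N/1000)² = 66,857.5 / 290.68 = 230.0038
N = 1000 × √230.0038 ≈ 15,165.9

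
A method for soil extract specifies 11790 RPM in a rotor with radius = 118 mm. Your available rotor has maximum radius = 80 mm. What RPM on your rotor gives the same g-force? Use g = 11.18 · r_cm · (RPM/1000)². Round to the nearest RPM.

≈ 14319 RPM

Original rotor: r = 118 mm = 11.8 cm
RCF_original = 11.18 × 11.8 × (11.79)² = 11.18 × 11.8 × 139.0041 ≈ 18,338 × g
Your rotor: r = 80 mm = 8.0 cm
18,338 = 11.18 × 8 × (N/1000)²
(N/1000)² = 18,338 / 89.44 = 205.0313
N = 1000 × √205.0313 ≈ 14,318.9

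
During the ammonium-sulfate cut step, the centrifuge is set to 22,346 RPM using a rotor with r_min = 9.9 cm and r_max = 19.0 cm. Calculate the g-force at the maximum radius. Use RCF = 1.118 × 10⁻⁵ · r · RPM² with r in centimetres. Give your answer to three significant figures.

Use r_max = 19.0 cm.
RCF = 1.118 × 10⁻⁵ × 19 × (22346)² = 1.118 × 10⁻⁵ × 19 × 499,343,716 ≈ 106,070.6 × g

≈ 106000 ×g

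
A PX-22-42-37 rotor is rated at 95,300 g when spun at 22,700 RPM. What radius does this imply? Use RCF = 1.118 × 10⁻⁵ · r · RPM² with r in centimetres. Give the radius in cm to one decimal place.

16.5 cm

RCF = 1.118 × 10⁻⁵ × r × N²
95300 = 1.118 × 10⁻⁵ × r × (22700)²
r = 95300 / (1.118 × 10⁻⁵ × 515,290,000) = 95300 / 5760.942 ≈ 16.542 cm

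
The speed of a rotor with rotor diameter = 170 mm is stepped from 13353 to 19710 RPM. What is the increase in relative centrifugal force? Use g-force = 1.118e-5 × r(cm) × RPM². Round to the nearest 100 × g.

r = 170 mm / 2 = 85 mm = 8.5 cm
RCF₁ = 1.118 × 10⁻⁵ × 8.5 × (13353)² = 1.118 × 10⁻⁵ × 8.5 × 178,302,609 ≈ 16,944.1 × g
RCF₂ = 1.118 × 10⁻⁵ × 8.5 × (19710)² = 1.118 × 10⁻⁵ × 8.5 × 388,484,100 ≈ 36,917.6 × g
Increase = 36,917.6 − 16,944.1 = 19,973.5

≈ 20000 ×g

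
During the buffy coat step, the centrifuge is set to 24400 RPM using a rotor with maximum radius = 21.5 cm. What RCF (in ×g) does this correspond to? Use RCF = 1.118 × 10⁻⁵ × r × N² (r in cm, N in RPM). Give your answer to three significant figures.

RCF = 1.118 × 10⁻⁵ × r × N²
RCF = 1.118 × 10⁻⁵ × 21.5 × (24400)² = 1.118 × 10⁻⁵ × 21.5 × 595,360,000 ≈ 143,106.7 × g

143000 ×g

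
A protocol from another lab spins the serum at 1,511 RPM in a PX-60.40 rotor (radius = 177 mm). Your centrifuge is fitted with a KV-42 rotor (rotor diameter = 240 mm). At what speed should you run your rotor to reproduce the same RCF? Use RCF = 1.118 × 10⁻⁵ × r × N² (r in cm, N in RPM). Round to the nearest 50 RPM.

Original rotor: r = 177 mm = 17.7 cm
RCF = 1.118 × 10⁻⁵ × r × N²
RCF_original = 1.118 × 10⁻⁵ × 17.7 × (1511)² = 1.118 × 10⁻⁵ × 17.7 × 2,283,121 ≈ 451.8 × g
Your rotor: r = 240 mm / 2 = 120 mm = 12 cm
451.8 = 1.118 × 10⁻⁵ × 12 × N²
N² = 451.8 / (13.416 × 10⁻⁵) = 3,367,621
N ≈ √3,367,621 ≈ 1,835.1

≈ 1850 RPM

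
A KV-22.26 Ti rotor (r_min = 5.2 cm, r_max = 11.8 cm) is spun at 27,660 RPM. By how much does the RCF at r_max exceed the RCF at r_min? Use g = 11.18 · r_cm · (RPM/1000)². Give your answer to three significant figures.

RCF_max = 11.18 × 11.8 × (27.66)² = 11.18 × 11.8 × 765.0756 ≈ 100,931.8 × g
RCF_min = 11.18 × 5.2 × (27.66)² = 11.18 × 5.2 × 765.0756 ≈ 44,478.4 × g
ΔRCF = 100,931.8 − 44,478.4 = 56,453.4

ΔRCF ≈ 56500 x g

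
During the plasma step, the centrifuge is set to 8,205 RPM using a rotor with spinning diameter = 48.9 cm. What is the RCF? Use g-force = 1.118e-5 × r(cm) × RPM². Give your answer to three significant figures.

r = 48.9 / 2 = 24.45 cm
RCF = 1.118 × 10⁻⁵ × r × N²
RCF = 1.118 × 10⁻⁵ × 24.45 × (8205)² = 1.118 × 10⁻⁵ × 24.45 × 67,322,025 ≈ 18,402.5 × g

≈ 18400 x g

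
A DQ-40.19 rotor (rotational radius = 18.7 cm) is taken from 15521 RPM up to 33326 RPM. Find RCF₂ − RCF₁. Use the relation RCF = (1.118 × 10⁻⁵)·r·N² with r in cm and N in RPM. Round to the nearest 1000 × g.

≈ 182000 × g

RCF₁ = 1.118 × 10⁻⁵ × 18.7 × (15521)² = 1.118 × 10⁻⁵ × 18.7 × 240,901,441 ≈ 50,364.3 × g
RCF₂ = 1.118 × 10⁻⁵ × 18.7 × (33326)² = 1.118 × 10⁻⁵ × 18.7 × 1,110,622,276 ≈ 232,193.4 × g
Increase = 232,193.4 − 50,364.3 = 181,829.1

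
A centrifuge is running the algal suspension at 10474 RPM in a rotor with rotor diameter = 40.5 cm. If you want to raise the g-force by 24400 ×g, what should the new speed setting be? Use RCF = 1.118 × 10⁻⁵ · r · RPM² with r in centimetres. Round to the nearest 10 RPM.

14750 RPM

r = 40.5 / 2 = 20.25 cm
Current RCF = 1.118 × 10⁻⁵ × 20.25 × (10474)² = 1.118 × 10⁻⁵ × 20.25 × 109,704,676 ≈ 24,836.6 × g
Target RCF = 24,836.6 + 24,400 = 49,236.6 × g
N² = 49,236.6 / (22.6395 × 10⁻⁵) = 217,480,951
N ≈ √217,480,951 ≈ 14,747.2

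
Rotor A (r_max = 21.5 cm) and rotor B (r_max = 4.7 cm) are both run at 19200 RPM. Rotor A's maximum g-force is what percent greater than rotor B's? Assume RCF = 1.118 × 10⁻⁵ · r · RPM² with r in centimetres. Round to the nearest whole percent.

At equal RPM, RCF scales linearly with r: ratio = 21.5 / 4.7 = 4.5745.
So rotor A delivers 357.4% more g-force.

357%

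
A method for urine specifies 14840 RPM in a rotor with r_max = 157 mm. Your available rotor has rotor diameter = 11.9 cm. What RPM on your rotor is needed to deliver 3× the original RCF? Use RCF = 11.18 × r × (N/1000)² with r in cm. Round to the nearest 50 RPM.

≈ 41750 RPM

Original rotor: r = 157 mm = 15.7 cm
RCF_original = 11.18 × 15.7 × (14.84)² = 11.18 × 15.7 × 220.2256 ≈ 38,655.3 × g
Target RCF = 3 × 38,655.3 ≈ 115,965.9 × g
Your rotor: r = 11.9 / 2 = 5.95 cm
115,965.9 = 11.18 × 5.95 × (N/1000)²
(N/1000)² = 115,965.9 / 66.521 = 1743.298
N = 1000 × √1743.298 ≈ 41,752.8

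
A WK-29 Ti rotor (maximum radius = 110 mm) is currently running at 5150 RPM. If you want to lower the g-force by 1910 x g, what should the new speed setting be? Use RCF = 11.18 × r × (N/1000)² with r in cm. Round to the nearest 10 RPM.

3320 RPM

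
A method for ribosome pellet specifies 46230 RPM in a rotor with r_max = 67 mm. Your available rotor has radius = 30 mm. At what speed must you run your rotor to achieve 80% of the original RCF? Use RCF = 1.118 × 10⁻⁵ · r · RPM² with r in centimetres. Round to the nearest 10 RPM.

≈ 61790 RPM

Original rotor: r = 67 mm = 6.7 cm
RCF = 1.118 × 10⁻⁵ × r × N²
RCF_original = 1.118 × 10⁻⁵ × 6.7 × (46230)² = 1.118 × 10⁻⁵ × 6.7 × 2,137,212,900 ≈ 160,090.1 × g
Target RCF = 0.8 × 160,090.1 ≈ 128,072.1 × g
Your rotor: r = 30 mm = 3.0 cm
128,072.1 = 1.118 × 10⁻⁵ × 3 × N²
N² = 128,072.1 / (3.354 × 10⁻⁵) = 3,818,488,372
N ≈ √3,818,488,372 ≈ 61,793.9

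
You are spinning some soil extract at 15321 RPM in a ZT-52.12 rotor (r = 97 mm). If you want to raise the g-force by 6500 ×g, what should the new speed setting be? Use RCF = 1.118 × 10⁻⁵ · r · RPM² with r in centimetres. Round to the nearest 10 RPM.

17170 RPM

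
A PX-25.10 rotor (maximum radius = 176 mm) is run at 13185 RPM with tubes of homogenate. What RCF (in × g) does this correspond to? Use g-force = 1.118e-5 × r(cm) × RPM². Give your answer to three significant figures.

r = 176 mm = 17.6 cm
RCF = 1.118 × 10⁻⁵ × 17.6 × (13185)² = 1.118 × 10⁻⁵ × 17.6 × 173,844,225 ≈ 34,207 × g

34200 × g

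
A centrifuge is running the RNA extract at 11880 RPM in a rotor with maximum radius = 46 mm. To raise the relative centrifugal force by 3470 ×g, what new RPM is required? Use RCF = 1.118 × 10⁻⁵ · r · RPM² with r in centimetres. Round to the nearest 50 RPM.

≈ 14450 RPM

r = 46 mm = 4.6 cm
Current RCF = 1.118 × 10⁻⁵ × 4.6 × (11880)² = 1.118 × 10⁻⁵ × 4.6 × 141,134,400 ≈ 7,258.3 × g
Target RCF = 7,258.3 + 3,470 = 10,728.3 × g
N² = 10,728.3 / (5.1428 × 10⁻⁵) = 208,608,151
N ≈ √208,608,151 ≈ 14,443.3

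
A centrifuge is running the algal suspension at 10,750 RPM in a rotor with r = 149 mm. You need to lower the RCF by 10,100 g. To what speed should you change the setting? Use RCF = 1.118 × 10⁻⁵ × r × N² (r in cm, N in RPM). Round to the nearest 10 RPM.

N₂ ≈ 7410 RPM

r = 149 mm = 14.9 cm
Current RCF = 1.118 × 10⁻⁵ × 14.9 × (10750)² = 1.118 × 10⁻⁵ × 14.9 × 115,562,500 ≈ 19,250.6 × g
Target RCF = 19,250.6 − 10,100 = 9,150.6 × g
N² = 9,150.6 / (16.6582 × 10⁻⁵) = 54,931,505
N ≈ √54,931,505 ≈ 7,411.6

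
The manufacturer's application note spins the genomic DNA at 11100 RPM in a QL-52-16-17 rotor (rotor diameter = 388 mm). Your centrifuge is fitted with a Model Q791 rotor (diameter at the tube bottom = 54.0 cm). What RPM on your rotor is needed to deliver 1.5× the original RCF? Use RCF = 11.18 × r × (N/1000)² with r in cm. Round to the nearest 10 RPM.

11520 RPM

Original rotor: r = 388 mm / 2 = 194 mm = 19.4 cm
RCF = 11.18 × r × (N/1000)²
RCF_original = 11.18 × 19.4 × (11.1)² = 11.18 × 19.4 × 123.21 ≈ 26,723.3 × g
Target RCF = 1.5 × 26,723.3 ≈ 40,084.9 × g
Your rotor: r = 54.0 / 2 = 27 cm
40,084.9 = 11.18 × 27 × (N/1000)²
(N/1000)² = 40,084.9 / 301.86 = 132.793
N = 1000 × √132.793 ≈ 11,523.6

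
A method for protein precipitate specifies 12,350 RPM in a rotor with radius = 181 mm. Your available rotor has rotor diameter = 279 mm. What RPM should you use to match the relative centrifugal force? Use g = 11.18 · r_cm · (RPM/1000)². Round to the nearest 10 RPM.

Original rotor: r = 181 mm = 18.1 cm
RCF_original = 11.18 × 18.1 × (12.35)² = 11.18 × 18.1 × 152.5225 ≈ 30,864.1 × g
Your rotor: r = 279 mm / 2 = 139.5 mm = 13.95 cm
30,864.1 = 11.18 × 13.95 × (N/1000)²
(N/1000)² = 30,864.1 / 155.961 = 197.8963
N = 1000 × √197.8963 ≈ 14,067.6

14070 RPM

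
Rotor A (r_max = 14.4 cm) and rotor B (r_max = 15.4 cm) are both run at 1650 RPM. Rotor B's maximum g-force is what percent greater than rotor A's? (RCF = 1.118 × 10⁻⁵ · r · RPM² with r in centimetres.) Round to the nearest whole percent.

At equal RPM, RCF scales linearly with r: ratio = 15.4 / 14.4 = 1.0694.
So rotor B delivers 6.9% more g-force.

7%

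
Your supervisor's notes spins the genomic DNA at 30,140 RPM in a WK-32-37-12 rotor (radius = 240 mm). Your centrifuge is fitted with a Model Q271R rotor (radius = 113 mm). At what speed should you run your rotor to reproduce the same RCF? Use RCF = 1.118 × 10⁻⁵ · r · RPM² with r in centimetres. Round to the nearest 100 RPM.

43900 RPM

Original rotor: r = 240 mm = 24.0 cm
RCF_original = 1.118 × 10⁻⁵ × 24 × (30140)² = 1.118 × 10⁻⁵ × 24 × 908,419,600 ≈ 243,747.1 × g
Your rotor: r = 113 mm = 11.3 cm
243,747.1 = 1.118 × 10⁻⁵ × 11.3 × N²
N² = 243,747.1 / (12.6334 × 10⁻⁵) = 1,929,386,388
N ≈ √1,929,386,388 ≈ 43,924.8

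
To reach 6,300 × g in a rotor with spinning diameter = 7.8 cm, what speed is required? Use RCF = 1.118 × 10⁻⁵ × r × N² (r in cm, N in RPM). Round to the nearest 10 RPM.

12020 RPM

r = 7.8 / 2 = 3.9 cm
6,300 = 1.118 × 10⁻⁵ × 3.9 × N²
N² = 6,300 / (4.3602 × 10⁻⁵) = 144,488,785
N ≈ √144,488,785 ≈ 12,020.3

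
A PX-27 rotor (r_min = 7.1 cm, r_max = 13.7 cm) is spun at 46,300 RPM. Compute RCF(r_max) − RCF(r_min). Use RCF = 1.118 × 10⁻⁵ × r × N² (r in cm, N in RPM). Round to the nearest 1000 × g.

158000 ×g

RCF_max = 1.118 × 10⁻⁵ × 13.7 × (46300)² = 1.118 × 10⁻⁵ × 13.7 × 2,143,690,000 ≈ 328,340.4 × g
RCF_min = 1.118 × 10⁻⁵ × 7.1 × (46300)² = 1.118 × 10⁻⁵ × 7.1 × 2,143,690,000 ≈ 170,161.8 × g
ΔRCF = 328,340.4 − 170,161.8 = 158,178.6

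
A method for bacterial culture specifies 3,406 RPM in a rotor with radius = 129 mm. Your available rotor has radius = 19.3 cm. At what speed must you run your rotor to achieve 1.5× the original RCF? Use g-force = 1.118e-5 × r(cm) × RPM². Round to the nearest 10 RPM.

≈ 3410 RPM

Original rotor: r = 129 mm = 12.9 cm
RCF = 1.118 × 10⁻⁵ × r × N²
RCF_original = 1.118 × 10⁻⁵ × 12.9 × (3406)² = 1.118 × 10⁻⁵ × 12.9 × 11,600,836 ≈ 1,673.1 × g
Target RCF = 1.5 × 1,673.1 ≈ 2,509.6 × g
2,509.6 = 1.118 × 10⁻⁵ × 19.3 × N²
N² = 2,509.6 / (21.5774 × 10⁻⁵) = 11,630,688
N ≈ √11,630,688 ≈ 3,410.4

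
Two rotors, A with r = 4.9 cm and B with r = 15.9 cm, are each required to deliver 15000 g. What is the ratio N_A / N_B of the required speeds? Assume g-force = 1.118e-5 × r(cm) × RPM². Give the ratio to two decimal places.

1.80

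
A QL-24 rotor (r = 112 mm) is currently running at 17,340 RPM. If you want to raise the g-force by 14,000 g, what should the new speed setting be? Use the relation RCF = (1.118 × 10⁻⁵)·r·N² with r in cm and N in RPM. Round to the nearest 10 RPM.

20310 RPM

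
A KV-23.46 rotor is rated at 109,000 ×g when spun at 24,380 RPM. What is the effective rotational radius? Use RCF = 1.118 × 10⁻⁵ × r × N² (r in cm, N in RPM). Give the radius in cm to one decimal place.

RCF = 1.118 × 10⁻⁵ × r × N²
109000 = 1.118 × 10⁻⁵ × r × (24380)²
r = 109000 / (1.118 × 10⁻⁵ × 594,384,400) = 109000 / 6645.218 ≈ 16.403 cm

≈ 16.4 cm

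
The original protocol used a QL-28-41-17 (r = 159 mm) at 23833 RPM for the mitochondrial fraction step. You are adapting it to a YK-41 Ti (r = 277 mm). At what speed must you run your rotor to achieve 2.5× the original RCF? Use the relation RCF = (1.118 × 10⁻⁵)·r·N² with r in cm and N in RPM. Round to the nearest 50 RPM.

Original rotor: r = 159 mm = 15.9 cm
RCF = 1.118 × 10⁻⁵ × r × N²
RCF_original = 1.118 × 10⁻⁵ × 15.9 × (23833)² = 1.118 × 10⁻⁵ × 15.9 × 568,011,889 ≈ 100,970.9 × g
Target RCF = 2.5 × 100,970.9 ≈ 252,427.2 × g
Your rotor: r = 277 mm = 27.7 cm
252,427.2 = 1.118 × 10⁻⁵ × 27.7 × N²
N² = 252,427.2 / (30.9686 × 10⁻⁵) = 815,106,915
N ≈ √815,106,915 ≈ 28,550.1

≈ 28550 RPM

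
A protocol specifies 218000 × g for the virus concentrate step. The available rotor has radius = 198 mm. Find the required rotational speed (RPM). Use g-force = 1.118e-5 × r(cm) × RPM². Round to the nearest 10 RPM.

31380 RPM

r = 198 mm = 19.8 cm
218,000 = 1.118 × 10⁻⁵ × 19.8 × N²
N² = 218,000 / (22.1364 × 10⁻⁵) = 984,803,310
N ≈ √984,803,310 ≈ 31,381.6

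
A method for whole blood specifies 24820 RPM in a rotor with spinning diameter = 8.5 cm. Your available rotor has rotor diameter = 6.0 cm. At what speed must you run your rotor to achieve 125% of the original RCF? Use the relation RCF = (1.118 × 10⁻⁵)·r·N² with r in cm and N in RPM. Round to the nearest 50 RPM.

Original rotor: r = 8.5 / 2 = 4.25 cm
RCF_original = 1.118 × 10⁻⁵ × 4.25 × (24820)² = 1.118 × 10⁻⁵ × 4.25 × 616,032,400 ≈ 29,270.8 × g
Target RCF = 1.25 × 29,270.8 ≈ 36,588.5 × g
Your rotor: r = 6.0 / 2 = 3 cm
36,588.5 = 1.118 × 10⁻⁵ × 3 × N²
N² = 36,588.5 / (3.354 × 10⁻⁵) = 1,090,891,473
N ≈ √1,090,891,473 ≈ 33,028.6

≈ 33050 RPM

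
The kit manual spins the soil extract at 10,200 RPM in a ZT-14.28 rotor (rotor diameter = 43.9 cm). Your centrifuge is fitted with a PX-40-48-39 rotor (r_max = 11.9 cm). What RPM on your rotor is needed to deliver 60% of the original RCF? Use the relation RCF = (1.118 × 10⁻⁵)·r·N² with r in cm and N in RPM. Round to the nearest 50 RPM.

≈ 10750 RPM

Original rotor: r = 43.9 / 2 = 21.95 cm
RCF = 1.118 × 10⁻⁵ × r × N²
RCF_original = 1.118 × 10⁻⁵ × 21.95 × (10200)² = 1.118 × 10⁻⁵ × 21.95 × 104,040,000 ≈ 25,531.5 × g
Target RCF = 0.6 × 25,531.5 ≈ 15,318.9 × g
15,318.9 = 1.118 × 10⁻⁵ × 11.9 × N²
N² = 15,318.9 / (13.3042 × 10⁻⁵) = 115,143,338
N ≈ √115,143,338 ≈ 10,730.5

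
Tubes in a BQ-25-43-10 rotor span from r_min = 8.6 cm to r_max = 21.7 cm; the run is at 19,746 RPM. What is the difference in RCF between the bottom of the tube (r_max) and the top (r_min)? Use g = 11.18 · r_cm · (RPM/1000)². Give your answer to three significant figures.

57100 ×g

RCF_max = 11.18 × 21.7 × (19.746)² = 11.18 × 21.7 × 389.904516 ≈ 94,593.2 × g
RCF_min = 11.18 × 8.6 × (19.746)² = 11.18 × 8.6 × 389.904516 ≈ 37,488.5 × g
ΔRCF = 94,593.2 − 37,488.5 = 57,104.7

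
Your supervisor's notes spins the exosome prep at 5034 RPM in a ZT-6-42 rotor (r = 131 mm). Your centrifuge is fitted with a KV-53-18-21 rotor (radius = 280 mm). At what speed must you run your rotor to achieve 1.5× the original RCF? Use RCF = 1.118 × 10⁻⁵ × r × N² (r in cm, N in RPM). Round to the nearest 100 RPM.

4200 RPM

Original rotor: r = 131 mm = 13.1 cm
RCF_original = 1.118 × 10⁻⁵ × 13.1 × (5034)² = 1.118 × 10⁻⁵ × 13.1 × 25,341,156 ≈ 3,711.4 × g
Target RCF = 1.5 × 3,711.4 ≈ 5,567.1 × g
Your rotor: r = 280 mm = 28.0 cm
5,567.1 = 1.118 × 10⁻⁵ × 28 × N²
N² = 5,567.1 / (31.304 × 10⁻⁵) = 17,783,989
N ≈ √17,783,989 ≈ 4,217.1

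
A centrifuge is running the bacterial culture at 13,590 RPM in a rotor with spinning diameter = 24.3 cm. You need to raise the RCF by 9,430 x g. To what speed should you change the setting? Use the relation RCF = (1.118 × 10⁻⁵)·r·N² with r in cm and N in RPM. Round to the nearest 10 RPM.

15940 RPM

r = 24.3 / 2 = 12.15 cm
Current RCF = 1.118 × 10⁻⁵ × 12.15 × (13590)² = 1.118 × 10⁻⁵ × 12.15 × 184,688,100 ≈ 25,087.5 × g
Target RCF = 25,087.5 + 9,430 = 34,517.5 × g
N² = 34,517.5 / (13.5837 × 10⁻⁵) = 254,109,705
N ≈ √254,109,705 ≈ 15,940.8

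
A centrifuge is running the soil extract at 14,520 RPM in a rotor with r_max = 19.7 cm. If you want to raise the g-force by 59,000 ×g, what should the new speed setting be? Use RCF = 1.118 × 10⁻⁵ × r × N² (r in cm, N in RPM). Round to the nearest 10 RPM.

Current RCF = 1.118 × 10⁻⁵ × 19.7 × (14520)² = 1.118 × 10⁻⁵ × 19.7 × 210,830,400 ≈ 46,434.6 × g
Target RCF = 46,434.6 + 59,000 = 105,434.6 × g
N² = 105,434.6 / (22.0246 × 10⁻⁵) = 478,712,894
N ≈ √478,712,894 ≈ 21,879.5

≈ 21880 RPM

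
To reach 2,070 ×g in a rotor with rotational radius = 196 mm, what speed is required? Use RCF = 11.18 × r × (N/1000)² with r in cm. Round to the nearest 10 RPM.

r = 196 mm = 19.6 cm
2,070 = 11.18 × 19.6 × (N/1000)²
(N/1000)² = 2,070 / 219.128 = 9.446534
N = 1000 × √9.446534 ≈ 3,073.5

≈ 3070 RPM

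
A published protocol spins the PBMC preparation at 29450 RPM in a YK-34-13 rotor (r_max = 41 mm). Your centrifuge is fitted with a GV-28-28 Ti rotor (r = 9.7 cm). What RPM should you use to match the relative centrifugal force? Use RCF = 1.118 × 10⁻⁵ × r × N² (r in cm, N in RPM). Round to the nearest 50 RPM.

≈ 19150 RPM

Original rotor: r = 41 mm = 4.1 cm
RCF_original = 1.118 × 10⁻⁵ × 4.1 × (29450)² = 1.118 × 10⁻⁵ × 4.1 × 867,302,500 ≈ 39,755.4 × g
39,755.4 = 1.118 × 10⁻⁵ × 9.7 × N²
N² = 39,755.4 / (10.8446 × 10⁻⁵) = 366,591,668
N ≈ √366,591,668 ≈ 19,146.6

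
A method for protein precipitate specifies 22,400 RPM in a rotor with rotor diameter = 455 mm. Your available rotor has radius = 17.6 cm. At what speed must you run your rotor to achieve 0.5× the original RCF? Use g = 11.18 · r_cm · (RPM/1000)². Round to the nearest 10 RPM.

18010 RPM

Original rotor: r = 455 mm / 2 = 227.5 mm = 22.75 cm
RCF = 11.18 × r × (N/1000)²
RCF_original = 11.18 × 22.75 × (22.4)² = 11.18 × 22.75 × 501.76 ≈ 127,620.1 × g
Target RCF = 0.5 × 127,620.1 ≈ 63,810.1 × g
63,810.1 = 11.18 × 17.6 × (N/1000)²
(N/1000)² = 63,810.1 / 196.768 = 324.291
N = 1000 × √324.291 ≈ 18,008.1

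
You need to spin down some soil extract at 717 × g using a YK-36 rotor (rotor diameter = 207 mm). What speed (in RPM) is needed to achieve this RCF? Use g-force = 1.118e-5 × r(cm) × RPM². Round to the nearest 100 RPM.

r = 207 mm / 2 = 103.5 mm = 10.35 cm
717 = 1.118 × 10⁻⁵ × 10.35 × N²
N² = 717 / (11.5713 × 10⁻⁵) = 6,196,365
N ≈ √6,196,365 ≈ 2,489.2

N ≈ 2500 RPM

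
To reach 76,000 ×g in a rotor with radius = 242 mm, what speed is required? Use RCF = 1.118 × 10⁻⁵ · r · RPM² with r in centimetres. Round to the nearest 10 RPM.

16760 RPM

r = 242 mm = 24.2 cm
76,000 = 1.118 × 10⁻⁵ × 24.2 × N²
N² = 76,000 / (27.0556 × 10⁻⁵) = 280,903,029
N ≈ √280,903,029 ≈ 16,760.2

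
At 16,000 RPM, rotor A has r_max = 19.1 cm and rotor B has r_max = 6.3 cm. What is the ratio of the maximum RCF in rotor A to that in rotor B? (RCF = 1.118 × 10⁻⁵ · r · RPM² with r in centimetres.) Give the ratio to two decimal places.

3.03

At fixed N, RCF ∝ r, so RCF_A/RCF_B = r_A/r_B = 19.1 / 6.3 = 3.0317.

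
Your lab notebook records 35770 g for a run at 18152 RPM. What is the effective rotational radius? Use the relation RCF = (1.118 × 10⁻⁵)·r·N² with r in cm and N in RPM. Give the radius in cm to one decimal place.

35770 = 1.118 × 10⁻⁵ × r × (18152)²
r = 35770 / (1.118 × 10⁻⁵ × 329,495,104) = 35770 / 3683.755 ≈ 9.710 cm

9.7 cm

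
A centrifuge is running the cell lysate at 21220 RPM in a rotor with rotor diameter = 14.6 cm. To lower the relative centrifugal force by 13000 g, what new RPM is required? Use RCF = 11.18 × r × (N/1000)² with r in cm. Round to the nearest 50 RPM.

17050 RPM

r = 14.6 / 2 = 7.3 cm
Current RCF = 11.18 × 7.3 × (21.22)² = 11.18 × 7.3 × 450.2884 ≈ 36,749.8 × g
Target RCF = 36,749.8 − 13,000 = 23,749.8 × g
(N/1000)² = 23,749.8 / 81.614 = 291.0015
N = 1000 × √291.0015 ≈ 17,058.8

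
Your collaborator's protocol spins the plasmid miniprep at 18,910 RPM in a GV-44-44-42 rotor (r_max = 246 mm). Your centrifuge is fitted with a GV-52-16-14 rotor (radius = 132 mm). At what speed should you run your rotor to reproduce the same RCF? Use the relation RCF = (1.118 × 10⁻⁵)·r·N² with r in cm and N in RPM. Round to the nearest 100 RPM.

Original rotor: r = 246 mm = 24.6 cm
RCF_original = 1.118 × 10⁻⁵ × 24.6 × (18910)² = 1.118 × 10⁻⁵ × 24.6 × 357,588,100 ≈ 98,346.7 × g
Your rotor: r = 132 mm = 13.2 cm
98,346.7 = 1.118 × 10⁻⁵ × 13.2 × N²
N² = 98,346.7 / (14.7576 × 10⁻⁵) = 666,413,916
N ≈ √666,413,916 ≈ 25,815.0

≈ 25800 RPM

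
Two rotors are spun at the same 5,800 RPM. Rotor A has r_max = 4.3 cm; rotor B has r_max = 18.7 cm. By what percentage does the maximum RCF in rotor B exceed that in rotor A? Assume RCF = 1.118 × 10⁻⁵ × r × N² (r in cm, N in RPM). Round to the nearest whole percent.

At equal RPM, RCF scales linearly with r: ratio = 18.7 / 4.3 = 4.3488.
So rotor B delivers 334.9% more g-force.

335%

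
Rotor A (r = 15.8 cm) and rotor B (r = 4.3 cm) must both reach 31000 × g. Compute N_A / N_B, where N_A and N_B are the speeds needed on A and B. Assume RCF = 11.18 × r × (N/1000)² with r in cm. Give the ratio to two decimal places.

0.52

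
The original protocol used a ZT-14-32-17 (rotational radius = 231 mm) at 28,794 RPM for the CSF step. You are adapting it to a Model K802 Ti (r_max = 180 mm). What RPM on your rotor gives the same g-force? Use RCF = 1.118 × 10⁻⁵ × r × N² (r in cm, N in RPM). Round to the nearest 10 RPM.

≈ 32620 RPM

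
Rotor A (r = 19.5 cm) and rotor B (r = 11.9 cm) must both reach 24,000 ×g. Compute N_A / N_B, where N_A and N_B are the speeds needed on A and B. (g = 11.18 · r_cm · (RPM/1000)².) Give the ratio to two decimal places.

0.78

At fixed RCF, N ∝ 1/√r, so N_A/N_B = √(r_B/r_A) = √(11.9/19.5) = √0.610256 = 0.7812.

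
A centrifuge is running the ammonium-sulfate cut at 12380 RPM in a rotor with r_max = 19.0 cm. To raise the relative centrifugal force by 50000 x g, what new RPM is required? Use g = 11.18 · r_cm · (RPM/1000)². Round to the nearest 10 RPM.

N₂ ≈ 19710 RPM

Current RCF = 11.18 × 19 × (12.38)² = 11.18 × 19 × 153.2644 ≈ 32,556.4 × g
Target RCF = 32,556.4 + 50,000 = 82,556.4 × g
(N/1000)² = 82,556.4 / 212.42 = 388.647
N = 1000 × √388.647 ≈ 19,714.1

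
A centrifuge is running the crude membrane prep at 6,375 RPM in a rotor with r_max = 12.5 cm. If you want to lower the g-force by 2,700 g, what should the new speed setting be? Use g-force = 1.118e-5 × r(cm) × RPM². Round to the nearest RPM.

4617 RPM

Current RCF = 1.118 × 10⁻⁵ × 12.5 × (6375)² = 1.118 × 10⁻⁵ × 12.5 × 40,640,625 ≈ 5,679.5 × g
Target RCF = 5,679.5 − 2,700 = 2,979.5 × g
N² = 2,979.5 / (13.975 × 10⁻⁵) = 21,320,215
N ≈ √21,320,215 ≈ 4,617.4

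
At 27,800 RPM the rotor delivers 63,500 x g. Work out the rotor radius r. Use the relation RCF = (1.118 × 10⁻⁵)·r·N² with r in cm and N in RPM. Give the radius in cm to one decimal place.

63500 = 1.118 × 10⁻⁵ × r × (27800)²
r = 63500 / (1.118 × 10⁻⁵ × 772,840,000) = 63500 / 8640.351 ≈ 7.349 cm

7.3 cm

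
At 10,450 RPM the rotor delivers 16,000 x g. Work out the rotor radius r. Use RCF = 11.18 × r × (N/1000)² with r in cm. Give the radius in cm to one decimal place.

13.1 cm

16000 = 11.18 × r × (10.45)²
r = 16000 / (11.18 × 109.2025) = 16000 / 1220.884 ≈ 13.105 cm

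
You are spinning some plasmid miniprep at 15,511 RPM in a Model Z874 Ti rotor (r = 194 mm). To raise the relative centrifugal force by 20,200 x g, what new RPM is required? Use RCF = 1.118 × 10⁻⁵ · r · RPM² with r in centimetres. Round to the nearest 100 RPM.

r = 194 mm = 19.4 cm
Current RCF = 1.118 × 10⁻⁵ × 19.4 × (15511)² = 1.118 × 10⁻⁵ × 19.4 × 240,591,121 ≈ 52,182.3 × g
Target RCF = 52,182.3 + 20,200 = 72,382.3 × g
N² = 72,382.3 / (21.6892 × 10⁻⁵) = 333,725,080
N ≈ √333,725,080 ≈ 18,268.1

N₂ ≈ 18300 RPM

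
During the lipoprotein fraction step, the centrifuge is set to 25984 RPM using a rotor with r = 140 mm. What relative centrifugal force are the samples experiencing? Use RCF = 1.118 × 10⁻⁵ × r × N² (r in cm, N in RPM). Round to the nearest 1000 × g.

≈ 106000 g

r = 140 mm = 14.0 cm
RCF = 1.118 × 10⁻⁵ × r × N²
RCF = 1.118 × 10⁻⁵ × 14 × (25984)² = 1.118 × 10⁻⁵ × 14 × 675,168,256 ≈ 105,677.3 × g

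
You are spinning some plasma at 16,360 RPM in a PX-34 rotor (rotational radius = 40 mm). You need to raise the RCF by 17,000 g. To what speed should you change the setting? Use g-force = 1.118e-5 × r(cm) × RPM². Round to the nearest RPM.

25452 RPM

r = 40 mm = 4.0 cm
Current RCF = 1.118 × 10⁻⁵ × 4 × (16360)² = 1.118 × 10⁻⁵ × 4 × 267,649,600 ≈ 11,969.3 × g
Target RCF = 11,969.3 + 17,000 = 28,969.3 × g
N² = 28,969.3 / (4.472 × 10⁻⁵) = 647,792,934
N ≈ √647,792,934 ≈ 25,451.8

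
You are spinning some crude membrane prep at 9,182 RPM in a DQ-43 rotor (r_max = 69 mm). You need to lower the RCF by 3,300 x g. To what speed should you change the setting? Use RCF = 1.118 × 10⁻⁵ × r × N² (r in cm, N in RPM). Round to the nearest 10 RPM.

r = 69 mm = 6.9 cm
Current RCF = 1.118 × 10⁻⁵ × 6.9 × (9182)² = 1.118 × 10⁻⁵ × 6.9 × 84,309,124 ≈ 6,503.8 × g
Target RCF = 6,503.8 − 3,300 = 3,203.8 × g
N² = 3,203.8 / (7.7142 × 10⁻⁵) = 41,531,202
N ≈ √41,531,202 ≈ 6,444.5

6440 RPM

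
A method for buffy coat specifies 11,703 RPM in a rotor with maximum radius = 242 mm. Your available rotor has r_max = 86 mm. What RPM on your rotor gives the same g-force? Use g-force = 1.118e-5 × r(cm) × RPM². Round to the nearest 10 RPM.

19630 RPM

Original rotor: r = 242 mm = 24.2 cm
RCF = 1.118 × 10⁻⁵ × r × N²
RCF_original = 1.118 × 10⁻⁵ × 24.2 × (11703)² = 1.118 × 10⁻⁵ × 24.2 × 136,960,209 ≈ 37,055.4 × g
Your rotor: r = 86 mm = 8.6 cm
37,055.4 = 1.118 × 10⁻⁵ × 8.6 × N²
N² = 37,055.4 / (9.6148 × 10⁻⁵) = 385,399,592
N ≈ √385,399,592 ≈ 19,631.6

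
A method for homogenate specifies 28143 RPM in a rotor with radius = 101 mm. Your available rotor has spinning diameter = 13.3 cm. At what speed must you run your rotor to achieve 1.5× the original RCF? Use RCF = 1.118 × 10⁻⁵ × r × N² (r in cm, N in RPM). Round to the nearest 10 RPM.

Original rotor: r = 101 mm = 10.1 cm
RCF_original = 1.118 × 10⁻⁵ × 10.1 × (28143)² = 1.118 × 10⁻⁵ × 10.1 × 792,028,449 ≈ 89,434.3 × g
Target RCF = 1.5 × 89,434.3 ≈ 134,151.5 × g
Your rotor: r = 13.3 / 2 = 6.65 cm
134,151.5 = 1.118 × 10⁻⁵ × 6.65 × N²
N² = 134,151.5 / (7.4347 × 10⁻⁵) = 1,804,396,949
N ≈ √1,804,396,949 ≈ 42,478.2

42480 RPM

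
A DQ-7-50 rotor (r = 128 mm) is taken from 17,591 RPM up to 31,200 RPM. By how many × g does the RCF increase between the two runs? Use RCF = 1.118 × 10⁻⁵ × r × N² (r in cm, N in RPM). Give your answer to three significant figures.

r = 128 mm = 12.8 cm
RCF₁ = 1.118 × 10⁻⁵ × 12.8 × (17591)² = 1.118 × 10⁻⁵ × 12.8 × 309,443,281 ≈ 44,282.6 × g
RCF₂ = 1.118 × 10⁻⁵ × 12.8 × (31200)² = 1.118 × 10⁻⁵ × 12.8 × 973,440,000 ≈ 139,303.2 × g
Increase = 139,303.2 − 44,282.6 = 95,020.6

95000 × g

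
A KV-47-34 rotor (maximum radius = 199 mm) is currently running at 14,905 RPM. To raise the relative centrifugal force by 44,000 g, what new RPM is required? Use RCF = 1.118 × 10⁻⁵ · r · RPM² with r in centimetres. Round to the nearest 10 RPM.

r = 199 mm = 19.9 cm
Current RCF = 1.118 × 10⁻⁵ × 19.9 × (14905)² = 1.118 × 10⁻⁵ × 19.9 × 222,159,025 ≈ 49,426.4 × g
Target RCF = 49,426.4 + 44,000 = 93,426.4 × g
N² = 93,426.4 / (22.2482 × 10⁻⁵) = 419,927,904
N ≈ √419,927,904 ≈ 20,492.1

N₂ ≈ 20490 RPM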